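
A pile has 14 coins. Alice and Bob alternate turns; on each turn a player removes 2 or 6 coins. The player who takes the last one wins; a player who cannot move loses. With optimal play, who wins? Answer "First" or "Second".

Compute winning (W) and losing (L) positions by backward induction:
i:   0  1  2  3  4  5  6  7  8  9 10 11 12 13 14
     L  L  W  W  L  L  W  W  L  L  W  W  L  L  W
Position 14 is W, so the first player wins.

First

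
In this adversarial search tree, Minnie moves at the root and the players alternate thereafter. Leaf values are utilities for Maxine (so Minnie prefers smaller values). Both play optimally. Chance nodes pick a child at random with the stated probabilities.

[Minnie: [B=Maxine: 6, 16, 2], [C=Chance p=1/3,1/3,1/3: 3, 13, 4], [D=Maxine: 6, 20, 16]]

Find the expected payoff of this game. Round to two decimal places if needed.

B (Maxine): max(6, 16, 2) = 16
C (Chance): 1/3·3 + 1/3·13 + 1/3·4 = 6.67
D (Maxine): max(6, 20, 16) = 20
Root (Minnie): min(16, 6.67, 20) = 6.67

6.67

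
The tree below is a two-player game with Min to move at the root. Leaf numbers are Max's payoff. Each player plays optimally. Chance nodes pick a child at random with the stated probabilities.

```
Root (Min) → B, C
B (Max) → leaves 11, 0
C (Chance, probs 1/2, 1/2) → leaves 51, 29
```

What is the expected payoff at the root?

11

B (Max): max(11, 0) = 11
C (Chance): 1/2·51 + 1/2·29 = 40
Root (Min): min(11, 40) = 11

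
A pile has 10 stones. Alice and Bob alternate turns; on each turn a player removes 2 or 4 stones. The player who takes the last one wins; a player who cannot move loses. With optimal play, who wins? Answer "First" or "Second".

First

Positions where the player to move wins (W) vs loses (L):
i:   0  1  2  3  4  5  6  7  8  9 10
     L  L  W  W  W  W  L  L  W  W  W
Position 10 is W, so the first player wins.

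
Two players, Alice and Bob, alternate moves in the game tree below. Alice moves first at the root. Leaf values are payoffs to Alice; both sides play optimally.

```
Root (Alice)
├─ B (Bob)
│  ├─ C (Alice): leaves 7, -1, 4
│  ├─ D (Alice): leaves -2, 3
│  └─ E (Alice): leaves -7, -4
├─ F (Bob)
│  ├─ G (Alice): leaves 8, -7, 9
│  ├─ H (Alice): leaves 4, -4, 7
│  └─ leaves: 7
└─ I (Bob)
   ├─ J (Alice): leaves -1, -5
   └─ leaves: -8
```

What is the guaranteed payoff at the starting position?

C (Alice): max(7, -1, 4) = 7
D (Alice): max(-2, 3) = 3
E (Alice): max(-7, -4) = -4
B (Bob): min(7, 3, -4) = -4
G (Alice): max(8, -7, 9) = 9
H (Alice): max(4, -4, 7) = 7
F (Bob): min(9, 7, 7) = 7
J (Alice): max(-1, -5) = -1
I (Bob): min(-1, -8) = -8
Root (Alice): max(-4, 7, -8) = 7

7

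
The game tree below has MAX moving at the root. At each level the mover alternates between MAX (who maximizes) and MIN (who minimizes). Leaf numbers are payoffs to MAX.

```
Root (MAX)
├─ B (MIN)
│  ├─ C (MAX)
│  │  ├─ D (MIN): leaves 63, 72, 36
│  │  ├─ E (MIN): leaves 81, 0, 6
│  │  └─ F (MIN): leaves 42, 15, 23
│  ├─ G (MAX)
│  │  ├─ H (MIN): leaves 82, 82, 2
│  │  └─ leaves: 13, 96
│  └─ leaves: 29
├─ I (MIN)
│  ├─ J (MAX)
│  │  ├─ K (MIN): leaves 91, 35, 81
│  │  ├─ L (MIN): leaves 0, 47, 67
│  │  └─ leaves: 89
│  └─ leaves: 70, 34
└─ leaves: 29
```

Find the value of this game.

34

D (MIN): min(63, 72, 36) = 36
E (MIN): min(81, 0, 6) = 0
F (MIN): min(42, 15, 23) = 15
C (MAX): max(36, 0, 15) = 36
H (MIN): min(82, 82, 2) = 2
G (MAX): max(2, 13, 96) = 96
B (MIN): min(36, 96, 29) = 29
K (MIN): min(91, 35, 81) = 35
L (MIN): min(0, 47, 67) = 0
J (MAX): max(35, 0, 89) = 89
I (MIN): min(89, 70, 34) = 34
Root (MAX): max(29, 34, 29) = 34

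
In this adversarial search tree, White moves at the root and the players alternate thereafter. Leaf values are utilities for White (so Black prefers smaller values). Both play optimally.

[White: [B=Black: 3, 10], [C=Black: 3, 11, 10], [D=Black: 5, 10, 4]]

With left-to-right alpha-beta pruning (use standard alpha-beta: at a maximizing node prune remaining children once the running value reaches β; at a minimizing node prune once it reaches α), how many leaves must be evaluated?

6

B [α=-∞,β=+∞]: v=3
C [α=3,β=+∞]: v=3 after child 1 ≤ α → α-cutoff, skip 2
D [α=3,β=+∞]: v=4
Root [α=-∞,β=+∞]: v=4
Leaves evaluated: 6 of 8.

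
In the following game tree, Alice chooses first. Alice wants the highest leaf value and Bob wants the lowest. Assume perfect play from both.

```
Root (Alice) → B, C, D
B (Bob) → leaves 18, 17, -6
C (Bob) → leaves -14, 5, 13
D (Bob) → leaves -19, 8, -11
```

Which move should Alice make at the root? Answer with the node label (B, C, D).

B (Bob): min(18, 17, -6) = -6
C (Bob): min(-14, 5, 13) = -14
D (Bob): min(-19, 8, -11) = -19
Root (Alice): max(-6, -14, -19) = -6
Alice picks the child with the highest value: B (value -6).

B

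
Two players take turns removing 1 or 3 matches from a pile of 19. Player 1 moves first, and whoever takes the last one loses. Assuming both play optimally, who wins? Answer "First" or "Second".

Second

i:   0  1  2  3  4  5  6  7  8  9 10 11 12 13 14 15 16 17 18 19
     W  L  W  L  W  L  W  L  W  L  W  L  W  L  W  L  W  L  W  L
Position 19 is L, so the second player wins.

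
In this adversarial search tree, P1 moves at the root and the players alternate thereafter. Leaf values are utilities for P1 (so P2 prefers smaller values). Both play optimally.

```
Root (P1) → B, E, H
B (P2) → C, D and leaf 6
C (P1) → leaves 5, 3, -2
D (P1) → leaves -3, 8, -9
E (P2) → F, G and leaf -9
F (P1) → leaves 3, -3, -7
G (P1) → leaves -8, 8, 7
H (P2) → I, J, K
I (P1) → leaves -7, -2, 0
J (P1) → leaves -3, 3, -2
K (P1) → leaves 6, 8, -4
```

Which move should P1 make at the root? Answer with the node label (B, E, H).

B

C (P1): max(5, 3, -2) = 5
D (P1): max(-3, 8, -9) = 8
B (P2): min(5, 8, 6) = 5
F (P1): max(3, -3, -7) = 3
G (P1): max(-8, 8, 7) = 8
E (P2): min(3, 8, -9) = -9
I (P1): max(-7, -2, 0) = 0
J (P1): max(-3, 3, -2) = 3
K (P1): max(6, 8, -4) = 8
H (P2): min(0, 3, 8) = 0
Root (P1): max(5, -9, 0) = 5
P1 picks the child with the highest value: B (value 5).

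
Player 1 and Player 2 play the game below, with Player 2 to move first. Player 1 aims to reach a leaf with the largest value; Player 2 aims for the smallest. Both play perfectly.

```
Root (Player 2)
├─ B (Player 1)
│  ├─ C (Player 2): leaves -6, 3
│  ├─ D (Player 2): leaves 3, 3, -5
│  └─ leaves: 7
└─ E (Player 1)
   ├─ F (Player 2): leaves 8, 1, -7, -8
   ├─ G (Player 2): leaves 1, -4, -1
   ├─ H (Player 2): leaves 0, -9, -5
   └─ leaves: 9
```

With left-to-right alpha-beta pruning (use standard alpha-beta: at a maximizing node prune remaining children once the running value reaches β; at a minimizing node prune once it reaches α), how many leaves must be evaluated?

16

C [α=-∞,β=+∞]: v=-6
D [α=-6,β=+∞]: v=-5
B [α=-∞,β=+∞]: v=7
F [α=-∞,β=7]: v=-8
G [α=-8,β=7]: v=-4
H [α=-4,β=7]: v=-9 after child 2 ≤ α → α-cutoff, skip 1
E [α=-∞,β=7]: v=9
Root [α=-∞,β=+∞]: v=7
Leaves evaluated: 16 of 17.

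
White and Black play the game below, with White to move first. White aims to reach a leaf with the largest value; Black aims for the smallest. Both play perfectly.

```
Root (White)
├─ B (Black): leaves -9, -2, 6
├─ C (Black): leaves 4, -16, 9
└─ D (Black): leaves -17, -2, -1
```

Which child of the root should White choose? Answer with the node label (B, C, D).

B

B (Black): min(-9, -2, 6) = -9
C (Black): min(4, -16, 9) = -16
D (Black): min(-17, -2, -1) = -17
Root (White): max(-9, -16, -17) = -9
White picks the child with the highest value: B (value -9).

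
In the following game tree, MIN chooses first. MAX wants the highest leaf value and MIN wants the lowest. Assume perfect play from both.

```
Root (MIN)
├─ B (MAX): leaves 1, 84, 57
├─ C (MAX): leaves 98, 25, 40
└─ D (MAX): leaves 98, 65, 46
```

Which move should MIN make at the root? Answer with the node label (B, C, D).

B

B (MAX): max(1, 84, 57) = 84
C (MAX): max(98, 25, 40) = 98
D (MAX): max(98, 65, 46) = 98
Root (MIN): min(84, 98, 98) = 84
MIN picks the child with the lowest value: B (value 84).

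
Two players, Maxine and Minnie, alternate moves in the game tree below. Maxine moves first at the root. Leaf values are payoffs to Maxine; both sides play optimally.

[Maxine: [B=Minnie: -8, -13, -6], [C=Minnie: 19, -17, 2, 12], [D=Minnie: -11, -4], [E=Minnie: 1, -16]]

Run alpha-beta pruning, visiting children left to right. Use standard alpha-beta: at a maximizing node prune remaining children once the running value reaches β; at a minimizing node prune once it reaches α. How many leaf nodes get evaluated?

9

B [α=-∞,β=+∞]: v=-13
C [α=-13,β=+∞]: v=-17 after child 2 ≤ α → α-cutoff, skip 2
D [α=-13,β=+∞]: v=-11
E [α=-11,β=+∞]: v=-16
Root [α=-∞,β=+∞]: v=-11
Leaves evaluated: 9 of 11.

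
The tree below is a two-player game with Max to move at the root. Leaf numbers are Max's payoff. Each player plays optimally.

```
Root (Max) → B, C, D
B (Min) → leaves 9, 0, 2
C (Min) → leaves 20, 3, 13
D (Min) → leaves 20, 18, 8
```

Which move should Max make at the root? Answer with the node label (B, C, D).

B (Min): min(9, 0, 2) = 0
C (Min): min(20, 3, 13) = 3
D (Min): min(20, 18, 8) = 8
Root (Max): max(0, 3, 8) = 8
Max picks the child with the highest value: D (value 8).

D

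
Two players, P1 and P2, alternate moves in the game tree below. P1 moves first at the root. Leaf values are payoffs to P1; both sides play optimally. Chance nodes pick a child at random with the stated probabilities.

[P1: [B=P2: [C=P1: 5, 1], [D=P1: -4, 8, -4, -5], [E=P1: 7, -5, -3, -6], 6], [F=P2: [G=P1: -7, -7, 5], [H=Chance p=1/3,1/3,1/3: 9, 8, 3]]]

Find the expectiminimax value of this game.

5

C (P1): max(5, 1) = 5
D (P1): max(-4, 8, -4, -5) = 8
E (P1): max(7, -5, -3, -6) = 7
B (P2): min(5, 8, 7, 6) = 5
G (P1): max(-7, -7, 5) = 5
H (Chance): 1/3·9 + 1/3·8 + 1/3·3 = 6.67
F (P2): min(5, 6.67) = 5
Root (P1): max(5, 5) = 5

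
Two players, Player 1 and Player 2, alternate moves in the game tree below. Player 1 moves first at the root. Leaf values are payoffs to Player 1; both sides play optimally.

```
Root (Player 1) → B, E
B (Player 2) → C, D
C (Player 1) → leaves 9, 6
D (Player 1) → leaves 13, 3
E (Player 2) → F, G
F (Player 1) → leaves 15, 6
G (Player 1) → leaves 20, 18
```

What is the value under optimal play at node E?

15

F: max(15, 6) = 15
G: max(20, 18) = 20
E: min(15, 20) = 15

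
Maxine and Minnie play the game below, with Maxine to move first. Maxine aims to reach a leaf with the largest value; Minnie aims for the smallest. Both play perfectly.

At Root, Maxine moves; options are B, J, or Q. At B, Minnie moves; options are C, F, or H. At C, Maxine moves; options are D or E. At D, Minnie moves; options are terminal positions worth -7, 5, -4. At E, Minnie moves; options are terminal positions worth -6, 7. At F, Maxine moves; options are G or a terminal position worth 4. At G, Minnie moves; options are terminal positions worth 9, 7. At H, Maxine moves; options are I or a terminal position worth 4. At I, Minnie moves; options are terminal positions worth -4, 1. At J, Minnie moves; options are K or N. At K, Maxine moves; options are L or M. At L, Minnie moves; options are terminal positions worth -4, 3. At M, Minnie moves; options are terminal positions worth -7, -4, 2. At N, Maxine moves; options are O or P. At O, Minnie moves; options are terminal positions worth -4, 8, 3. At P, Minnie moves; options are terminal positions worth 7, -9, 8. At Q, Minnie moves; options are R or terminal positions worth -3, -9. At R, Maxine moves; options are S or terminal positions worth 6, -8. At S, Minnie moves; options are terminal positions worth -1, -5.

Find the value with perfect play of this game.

-4

D (Minnie): min(-7, 5, -4) = -7
E (Minnie): min(-6, 7) = -6
C (Maxine): max(-7, -6) = -6
G (Minnie): min(9, 7) = 7
F (Maxine): max(7, 4) = 7
I (Minnie): min(-4, 1) = -4
H (Maxine): max(-4, 4) = 4
B (Minnie): min(-6, 7, 4) = -6
L (Minnie): min(-4, 3) = -4
M (Minnie): min(-7, -4, 2) = -7
K (Maxine): max(-4, -7) = -4
O (Minnie): min(-4, 8, 3) = -4
P (Minnie): min(7, -9, 8) = -9
N (Maxine): max(-4, -9) = -4
J (Minnie): min(-4, -4) = -4
S (Minnie): min(-1, -5) = -5
R (Maxine): max(-5, 6, -8) = 6
Q (Minnie): min(6, -3, -9) = -9
Root (Maxine): max(-6, -4, -9) = -4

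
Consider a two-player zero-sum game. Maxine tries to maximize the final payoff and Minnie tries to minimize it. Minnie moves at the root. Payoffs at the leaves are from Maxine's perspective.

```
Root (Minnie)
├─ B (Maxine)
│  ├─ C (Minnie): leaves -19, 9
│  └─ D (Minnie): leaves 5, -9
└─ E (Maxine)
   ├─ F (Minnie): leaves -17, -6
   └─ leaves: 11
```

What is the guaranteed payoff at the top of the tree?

C (Minnie): min(-19, 9) = -19
D (Minnie): min(5, -9) = -9
B (Maxine): max(-19, -9) = -9
F (Minnie): min(-17, -6) = -17
E (Maxine): max(-17, 11) = 11
Root (Minnie): min(-9, 11) = -9

-9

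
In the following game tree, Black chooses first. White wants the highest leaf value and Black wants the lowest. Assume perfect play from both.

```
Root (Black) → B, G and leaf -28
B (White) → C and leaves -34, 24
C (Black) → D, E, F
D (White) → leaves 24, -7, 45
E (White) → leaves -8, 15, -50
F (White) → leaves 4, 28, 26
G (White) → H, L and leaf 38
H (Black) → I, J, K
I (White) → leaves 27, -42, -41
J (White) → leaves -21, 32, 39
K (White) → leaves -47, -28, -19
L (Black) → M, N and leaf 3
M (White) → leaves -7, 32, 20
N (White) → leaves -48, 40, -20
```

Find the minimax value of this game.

D (White): max(24, -7, 45) = 45
E (White): max(-8, 15, -50) = 15
F (White): max(4, 28, 26) = 28
C (Black): min(45, 15, 28) = 15
B (White): max(15, -34, 24) = 24
I (White): max(27, -42, -41) = 27
J (White): max(-21, 32, 39) = 39
K (White): max(-47, -28, -19) = -19
H (Black): min(27, 39, -19) = -19
M (White): max(-7, 32, 20) = 32
N (White): max(-48, 40, -20) = 40
L (Black): min(32, 40, 3) = 3
G (White): max(-19, 3, 38) = 38
Root (Black): min(24, 38, -28) = -28

-28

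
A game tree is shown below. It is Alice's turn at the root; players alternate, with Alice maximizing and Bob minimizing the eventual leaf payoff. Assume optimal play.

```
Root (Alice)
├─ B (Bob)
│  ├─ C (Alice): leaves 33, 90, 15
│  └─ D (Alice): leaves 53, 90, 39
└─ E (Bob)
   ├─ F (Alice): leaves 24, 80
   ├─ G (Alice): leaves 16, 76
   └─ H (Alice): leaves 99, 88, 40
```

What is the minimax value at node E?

F: max(24, 80) = 80
G: max(16, 76) = 76
H: max(99, 88, 40) = 99
E: min(80, 76, 99) = 76

76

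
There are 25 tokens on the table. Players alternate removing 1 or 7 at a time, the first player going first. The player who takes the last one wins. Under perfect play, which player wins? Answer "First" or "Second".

First

i:   0  1  2  3  4  5  6  7  8  9 10 11 12 13 14 15 16 17 18 19 20 21 22 23 24 25
     L  W  L  W  L  W  L  W  L  W  L  W  L  W  L  W  L  W  L  W  L  W  L  W  L  W
Position 25 is W, so the first player wins.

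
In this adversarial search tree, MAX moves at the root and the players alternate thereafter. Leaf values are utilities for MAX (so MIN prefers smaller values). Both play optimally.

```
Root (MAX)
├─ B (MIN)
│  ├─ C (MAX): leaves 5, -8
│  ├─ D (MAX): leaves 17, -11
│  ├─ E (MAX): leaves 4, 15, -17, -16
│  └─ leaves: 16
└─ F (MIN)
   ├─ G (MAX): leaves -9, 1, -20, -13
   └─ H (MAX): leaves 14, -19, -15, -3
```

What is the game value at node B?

C: max(5, -8) = 5
D: max(17, -11) = 17
E: max(4, 15, -17, -16) = 15
B: min(5, 17, 15, 16) = 5

5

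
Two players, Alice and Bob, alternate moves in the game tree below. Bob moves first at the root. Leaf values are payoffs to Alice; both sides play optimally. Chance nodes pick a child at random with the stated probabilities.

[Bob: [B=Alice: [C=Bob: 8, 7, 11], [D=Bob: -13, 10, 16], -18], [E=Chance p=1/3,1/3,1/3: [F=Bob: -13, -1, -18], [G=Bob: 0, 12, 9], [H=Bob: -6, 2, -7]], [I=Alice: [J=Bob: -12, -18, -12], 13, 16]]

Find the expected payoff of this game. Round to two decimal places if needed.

C (Bob): min(8, 7, 11) = 7
D (Bob): min(-13, 10, 16) = -13
B (Alice): max(7, -13, -18) = 7
F (Bob): min(-13, -1, -18) = -18
G (Bob): min(0, 12, 9) = 0
H (Bob): min(-6, 2, -7) = -7
E (Chance): 1/3·-18 + 1/3·0 + 1/3·-7 = -8.33
J (Bob): min(-12, -18, -12) = -18
I (Alice): max(-18, 13, 16) = 16
Root (Bob): min(7, -8.33, 16) = -8.33

-8.33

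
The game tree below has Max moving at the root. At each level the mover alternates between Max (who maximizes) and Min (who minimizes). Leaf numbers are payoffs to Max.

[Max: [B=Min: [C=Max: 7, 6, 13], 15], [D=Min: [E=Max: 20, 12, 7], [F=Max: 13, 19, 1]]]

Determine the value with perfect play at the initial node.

19

C (Max): max(7, 6, 13) = 13
B (Min): min(13, 15) = 13
E (Max): max(20, 12, 7) = 20
F (Max): max(13, 19, 1) = 19
D (Min): min(20, 19) = 19
Root (Max): max(13, 19) = 19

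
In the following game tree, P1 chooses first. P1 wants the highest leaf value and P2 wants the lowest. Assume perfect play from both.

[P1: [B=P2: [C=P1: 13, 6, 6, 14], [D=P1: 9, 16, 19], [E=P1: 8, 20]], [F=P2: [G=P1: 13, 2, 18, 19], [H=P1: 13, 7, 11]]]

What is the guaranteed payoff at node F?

G: max(13, 2, 18, 19) = 19
H: max(13, 7, 11) = 13
F: min(19, 13) = 13

13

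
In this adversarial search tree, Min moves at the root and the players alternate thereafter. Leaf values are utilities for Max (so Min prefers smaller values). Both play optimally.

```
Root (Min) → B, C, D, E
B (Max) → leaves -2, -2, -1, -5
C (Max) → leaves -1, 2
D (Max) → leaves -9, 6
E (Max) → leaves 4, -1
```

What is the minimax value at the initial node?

-1

B (Max): max(-2, -2, -1, -5) = -1
C (Max): max(-1, 2) = 2
D (Max): max(-9, 6) = 6
E (Max): max(4, -1) = 4
Root (Min): min(-1, 2, 6, 4) = -1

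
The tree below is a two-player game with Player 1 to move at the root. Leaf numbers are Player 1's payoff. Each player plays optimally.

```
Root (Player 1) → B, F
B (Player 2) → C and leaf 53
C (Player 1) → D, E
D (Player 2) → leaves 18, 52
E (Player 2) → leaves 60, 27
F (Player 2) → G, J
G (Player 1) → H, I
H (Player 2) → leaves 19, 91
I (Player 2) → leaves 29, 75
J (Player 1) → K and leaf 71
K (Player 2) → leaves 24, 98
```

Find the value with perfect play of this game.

D (Player 2): min(18, 52) = 18
E (Player 2): min(60, 27) = 27
C (Player 1): max(18, 27) = 27
B (Player 2): min(27, 53) = 27
H (Player 2): min(19, 91) = 19
I (Player 2): min(29, 75) = 29
G (Player 1): max(19, 29) = 29
K (Player 2): min(24, 98) = 24
J (Player 1): max(24, 71) = 71
F (Player 2): min(29, 71) = 29
Root (Player 1): max(27, 29) = 29

29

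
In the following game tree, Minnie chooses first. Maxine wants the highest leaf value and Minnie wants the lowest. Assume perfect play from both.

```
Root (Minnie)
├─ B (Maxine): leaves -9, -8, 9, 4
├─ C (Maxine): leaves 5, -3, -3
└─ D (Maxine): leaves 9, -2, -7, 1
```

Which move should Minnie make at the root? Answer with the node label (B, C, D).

B (Maxine): max(-9, -8, 9, 4) = 9
C (Maxine): max(5, -3, -3) = 5
D (Maxine): max(9, -2, -7, 1) = 9
Root (Minnie): min(9, 5, 9) = 5
Minnie picks the child with the lowest value: C (value 5).

C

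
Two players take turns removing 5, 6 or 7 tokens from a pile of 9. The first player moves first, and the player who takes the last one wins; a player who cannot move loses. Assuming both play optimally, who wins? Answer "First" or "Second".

i:   0  1  2  3  4  5  6  7  8  9
     L  L  L  L  L  W  W  W  W  W
Position 9 is W, so the first player wins.

First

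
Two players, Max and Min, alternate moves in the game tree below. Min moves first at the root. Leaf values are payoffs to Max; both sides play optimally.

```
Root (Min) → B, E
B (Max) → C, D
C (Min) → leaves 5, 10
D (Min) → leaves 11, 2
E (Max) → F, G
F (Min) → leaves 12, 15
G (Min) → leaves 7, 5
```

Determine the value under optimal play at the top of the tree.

5

C (Min): min(5, 10) = 5
D (Min): min(11, 2) = 2
B (Max): max(5, 2) = 5
F (Min): min(12, 15) = 12
G (Min): min(7, 5) = 5
E (Max): max(12, 5) = 12
Root (Min): min(5, 12) = 5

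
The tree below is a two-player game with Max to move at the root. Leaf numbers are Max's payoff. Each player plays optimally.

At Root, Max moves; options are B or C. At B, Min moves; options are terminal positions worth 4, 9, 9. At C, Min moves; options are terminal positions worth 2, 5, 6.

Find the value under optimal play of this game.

B (Min): min(4, 9, 9) = 4
C (Min): min(2, 5, 6) = 2
Root (Max): max(4, 2) = 4

4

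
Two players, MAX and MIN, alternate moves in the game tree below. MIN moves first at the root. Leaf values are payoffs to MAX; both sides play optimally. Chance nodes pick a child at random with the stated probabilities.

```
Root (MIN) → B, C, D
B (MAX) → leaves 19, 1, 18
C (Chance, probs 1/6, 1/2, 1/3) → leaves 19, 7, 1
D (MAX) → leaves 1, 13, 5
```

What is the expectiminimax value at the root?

B (MAX): max(19, 1, 18) = 19
C (Chance): 1/6·19 + 1/2·7 + 1/3·1 = 7
D (MAX): max(1, 13, 5) = 13
Root (MIN): min(19, 7, 13) = 7

7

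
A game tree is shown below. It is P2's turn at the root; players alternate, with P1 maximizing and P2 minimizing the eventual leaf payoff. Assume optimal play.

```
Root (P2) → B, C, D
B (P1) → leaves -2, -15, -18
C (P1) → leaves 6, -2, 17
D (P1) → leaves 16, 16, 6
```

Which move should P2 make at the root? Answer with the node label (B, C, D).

B

B (P1): max(-2, -15, -18) = -2
C (P1): max(6, -2, 17) = 17
D (P1): max(16, 16, 6) = 16
Root (P2): min(-2, 17, 16) = -2
P2 picks the child with the lowest value: B (value -2).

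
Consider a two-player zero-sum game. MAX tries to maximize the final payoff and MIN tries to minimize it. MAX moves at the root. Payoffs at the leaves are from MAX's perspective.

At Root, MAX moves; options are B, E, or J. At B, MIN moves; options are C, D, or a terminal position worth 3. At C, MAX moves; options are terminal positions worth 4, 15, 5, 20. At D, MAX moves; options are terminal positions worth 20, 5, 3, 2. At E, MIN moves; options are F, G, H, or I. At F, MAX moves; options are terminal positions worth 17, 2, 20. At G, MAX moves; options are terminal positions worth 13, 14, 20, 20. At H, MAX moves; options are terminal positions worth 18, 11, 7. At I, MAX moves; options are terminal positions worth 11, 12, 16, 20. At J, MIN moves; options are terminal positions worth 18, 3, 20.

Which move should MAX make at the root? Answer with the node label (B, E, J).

C (MAX): max(4, 15, 5, 20) = 20
D (MAX): max(20, 5, 3, 2) = 20
B (MIN): min(20, 20, 3) = 3
F (MAX): max(17, 2, 20) = 20
G (MAX): max(13, 14, 20, 20) = 20
H (MAX): max(18, 11, 7) = 18
I (MAX): max(11, 12, 16, 20) = 20
E (MIN): min(20, 20, 18, 20) = 18
J (MIN): min(18, 3, 20) = 3
Root (MAX): max(3, 18, 3) = 18
MAX picks the child with the highest value: E (value 18).

E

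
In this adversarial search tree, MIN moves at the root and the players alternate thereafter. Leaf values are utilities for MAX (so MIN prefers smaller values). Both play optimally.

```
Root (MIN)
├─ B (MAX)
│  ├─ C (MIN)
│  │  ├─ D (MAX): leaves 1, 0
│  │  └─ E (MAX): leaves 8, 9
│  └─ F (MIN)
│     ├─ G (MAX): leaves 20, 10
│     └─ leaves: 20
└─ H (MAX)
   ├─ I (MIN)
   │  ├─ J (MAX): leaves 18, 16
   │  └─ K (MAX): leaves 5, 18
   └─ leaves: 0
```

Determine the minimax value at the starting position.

18

D (MAX): max(1, 0) = 1
E (MAX): max(8, 9) = 9
C (MIN): min(1, 9) = 1
G (MAX): max(20, 10) = 20
F (MIN): min(20, 20) = 20
B (MAX): max(1, 20) = 20
J (MAX): max(18, 16) = 18
K (MAX): max(5, 18) = 18
I (MIN): min(18, 18) = 18
H (MAX): max(18, 0) = 18
Root (MIN): min(20, 18) = 18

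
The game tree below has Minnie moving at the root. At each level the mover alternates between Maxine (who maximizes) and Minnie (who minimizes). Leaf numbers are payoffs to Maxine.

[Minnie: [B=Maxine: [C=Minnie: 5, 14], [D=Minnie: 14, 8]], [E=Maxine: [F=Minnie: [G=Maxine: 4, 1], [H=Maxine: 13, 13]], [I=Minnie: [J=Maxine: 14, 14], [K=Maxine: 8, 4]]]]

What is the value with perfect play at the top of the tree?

8

C (Minnie): min(5, 14) = 5
D (Minnie): min(14, 8) = 8
B (Maxine): max(5, 8) = 8
G (Maxine): max(4, 1) = 4
H (Maxine): max(13, 13) = 13
F (Minnie): min(4, 13) = 4
J (Maxine): max(14, 14) = 14
K (Maxine): max(8, 4) = 8
I (Minnie): min(14, 8) = 8
E (Maxine): max(4, 8) = 8
Root (Minnie): min(8, 8) = 8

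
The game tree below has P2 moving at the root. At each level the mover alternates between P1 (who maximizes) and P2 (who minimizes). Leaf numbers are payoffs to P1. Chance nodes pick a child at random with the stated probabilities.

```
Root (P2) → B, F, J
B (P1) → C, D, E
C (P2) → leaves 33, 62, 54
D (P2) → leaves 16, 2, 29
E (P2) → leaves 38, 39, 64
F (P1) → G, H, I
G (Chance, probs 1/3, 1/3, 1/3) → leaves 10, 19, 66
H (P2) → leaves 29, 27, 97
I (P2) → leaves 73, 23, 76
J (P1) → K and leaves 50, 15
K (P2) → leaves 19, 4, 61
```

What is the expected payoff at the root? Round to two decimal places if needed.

31.67

C (P2): min(33, 62, 54) = 33
D (P2): min(16, 2, 29) = 2
E (P2): min(38, 39, 64) = 38
B (P1): max(33, 2, 38) = 38
G (Chance): 1/3·10 + 1/3·19 + 1/3·66 = 31.67
H (P2): min(29, 27, 97) = 27
I (P2): min(73, 23, 76) = 23
F (P1): max(31.67, 27, 23) = 31.67
K (P2): min(19, 4, 61) = 4
J (P1): max(4, 50, 15) = 50
Root (P2): min(38, 31.67, 50) = 31.67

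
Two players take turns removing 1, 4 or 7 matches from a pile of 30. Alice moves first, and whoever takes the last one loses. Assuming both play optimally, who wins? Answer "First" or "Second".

Second

Mark each pile size as W (mover wins) or L (mover loses):
i:   0  1  2  3  4  5  6  7  8  9 10 11 12 13 14 15 16 17 18 19 20 21 22 23 24 25 26 27 28 29 30
     W  L  W  L  W  W  L  W  W  L  W  L  W  W  L  W  W  L  W  L  W  W  L  W  W  L  W  L  W  W  L
Position 30 is L, so the second player wins.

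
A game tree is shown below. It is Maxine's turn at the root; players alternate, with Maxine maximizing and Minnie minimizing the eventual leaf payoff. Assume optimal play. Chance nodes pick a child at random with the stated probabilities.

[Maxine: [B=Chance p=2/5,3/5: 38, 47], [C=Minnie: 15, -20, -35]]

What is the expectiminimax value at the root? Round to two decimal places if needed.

43.4

B (Chance): 2/5·38 + 3/5·47 = 43.4
C (Minnie): min(15, -20, -35) = -35
Root (Maxine): max(43.4, -35) = 43.4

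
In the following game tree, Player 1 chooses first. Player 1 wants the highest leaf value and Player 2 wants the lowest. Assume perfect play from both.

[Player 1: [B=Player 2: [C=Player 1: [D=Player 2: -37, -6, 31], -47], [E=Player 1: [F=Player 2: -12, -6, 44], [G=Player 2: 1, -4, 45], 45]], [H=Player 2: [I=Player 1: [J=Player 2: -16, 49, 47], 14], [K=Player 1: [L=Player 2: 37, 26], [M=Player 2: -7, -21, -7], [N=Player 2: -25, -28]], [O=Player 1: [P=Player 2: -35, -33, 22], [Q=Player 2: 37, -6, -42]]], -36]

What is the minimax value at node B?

D: min(-37, -6, 31) = -37
C: max(-37, -47) = -37
F: min(-12, -6, 44) = -12
G: min(1, -4, 45) = -4
E: max(-12, -4, 45) = 45
B: min(-37, 45) = -37

-37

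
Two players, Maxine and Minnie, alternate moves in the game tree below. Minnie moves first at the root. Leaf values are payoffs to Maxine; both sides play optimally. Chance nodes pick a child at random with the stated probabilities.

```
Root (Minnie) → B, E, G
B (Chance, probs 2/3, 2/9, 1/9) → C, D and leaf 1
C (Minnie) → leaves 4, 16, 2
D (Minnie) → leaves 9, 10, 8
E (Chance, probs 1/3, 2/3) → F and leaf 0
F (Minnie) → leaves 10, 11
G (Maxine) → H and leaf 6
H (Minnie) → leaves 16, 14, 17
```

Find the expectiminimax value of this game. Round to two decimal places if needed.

3.22

C (Minnie): min(4, 16, 2) = 2
D (Minnie): min(9, 10, 8) = 8
B (Chance): 2/3·2 + 2/9·8 + 1/9·1 = 3.22
F (Minnie): min(10, 11) = 10
E (Chance): 1/3·10 + 2/3·0 = 3.33
H (Minnie): min(16, 14, 17) = 14
G (Maxine): max(14, 6) = 14
Root (Minnie): min(3.22, 3.33, 14) = 3.22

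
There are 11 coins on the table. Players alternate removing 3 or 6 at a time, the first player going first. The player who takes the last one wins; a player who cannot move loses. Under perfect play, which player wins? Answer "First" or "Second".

W/L table (W = player to move can force a win):
i:   0  1  2  3  4  5  6  7  8  9 10 11
     L  L  L  W  W  W  W  W  W  L  L  L
Position 11 is L, so the second player wins.

Second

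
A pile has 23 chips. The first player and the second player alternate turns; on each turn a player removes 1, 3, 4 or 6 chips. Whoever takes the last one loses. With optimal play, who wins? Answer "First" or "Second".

Positions where the player to move wins (W) vs loses (L):
i:   0  1  2  3  4  5  6  7  8  9 10 11 12 13 14 15 16 17 18 19 20 21 22 23
     W  L  W  L  W  W  W  W  L  W  L  W  W  W  W  L  W  L  W  W  W  W  L  W
Position 23 is W, so the first player wins.

First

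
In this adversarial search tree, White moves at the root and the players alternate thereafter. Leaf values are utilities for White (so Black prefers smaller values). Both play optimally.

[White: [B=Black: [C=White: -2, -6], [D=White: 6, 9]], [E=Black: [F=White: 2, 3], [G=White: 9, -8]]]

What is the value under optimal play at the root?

C (White): max(-2, -6) = -2
D (White): max(6, 9) = 9
B (Black): min(-2, 9) = -2
F (White): max(2, 3) = 3
G (White): max(9, -8) = 9
E (Black): min(3, 9) = 3
Root (White): max(-2, 3) = 3

3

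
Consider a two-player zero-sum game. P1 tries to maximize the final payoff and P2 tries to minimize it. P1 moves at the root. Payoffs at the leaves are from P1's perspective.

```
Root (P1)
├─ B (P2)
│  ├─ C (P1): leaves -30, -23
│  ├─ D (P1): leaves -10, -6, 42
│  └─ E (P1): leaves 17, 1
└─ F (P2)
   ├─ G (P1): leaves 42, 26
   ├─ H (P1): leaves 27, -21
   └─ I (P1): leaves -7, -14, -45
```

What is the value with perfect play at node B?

C: max(-30, -23) = -23
D: max(-10, -6, 42) = 42
E: max(17, 1) = 17
B: min(-23, 42, 17) = -23

-23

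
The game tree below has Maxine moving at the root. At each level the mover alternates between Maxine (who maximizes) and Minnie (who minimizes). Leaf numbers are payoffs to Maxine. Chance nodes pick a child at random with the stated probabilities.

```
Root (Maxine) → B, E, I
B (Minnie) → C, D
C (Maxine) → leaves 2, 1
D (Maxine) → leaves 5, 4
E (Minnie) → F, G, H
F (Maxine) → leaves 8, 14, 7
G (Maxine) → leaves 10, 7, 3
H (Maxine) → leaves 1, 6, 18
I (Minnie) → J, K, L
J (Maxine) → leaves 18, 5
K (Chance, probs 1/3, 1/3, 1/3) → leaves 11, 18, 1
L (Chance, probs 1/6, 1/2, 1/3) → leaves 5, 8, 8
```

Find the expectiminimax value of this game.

10

C (Maxine): max(2, 1) = 2
D (Maxine): max(5, 4) = 5
B (Minnie): min(2, 5) = 2
F (Maxine): max(8, 14, 7) = 14
G (Maxine): max(10, 7, 3) = 10
H (Maxine): max(1, 6, 18) = 18
E (Minnie): min(14, 10, 18) = 10
J (Maxine): max(18, 5) = 18
K (Chance): 1/3·11 + 1/3·18 + 1/3·1 = 10
L (Chance): 1/6·5 + 1/2·8 + 1/3·8 = 7.5
I (Minnie): min(18, 10, 7.5) = 7.5
Root (Maxine): max(2, 10, 7.5) = 10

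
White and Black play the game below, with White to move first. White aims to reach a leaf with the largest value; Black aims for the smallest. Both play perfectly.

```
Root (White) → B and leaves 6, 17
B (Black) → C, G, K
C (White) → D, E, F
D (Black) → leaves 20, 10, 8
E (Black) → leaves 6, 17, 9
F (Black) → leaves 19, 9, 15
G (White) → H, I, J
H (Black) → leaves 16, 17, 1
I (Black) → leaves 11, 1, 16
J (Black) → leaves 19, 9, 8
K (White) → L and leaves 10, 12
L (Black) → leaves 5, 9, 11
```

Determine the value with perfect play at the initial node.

D (Black): min(20, 10, 8) = 8
E (Black): min(6, 17, 9) = 6
F (Black): min(19, 9, 15) = 9
C (White): max(8, 6, 9) = 9
H (Black): min(16, 17, 1) = 1
I (Black): min(11, 1, 16) = 1
J (Black): min(19, 9, 8) = 8
G (White): max(1, 1, 8) = 8
L (Black): min(5, 9, 11) = 5
K (White): max(5, 10, 12) = 12
B (Black): min(9, 8, 12) = 8
Root (White): max(8, 6, 17) = 17

17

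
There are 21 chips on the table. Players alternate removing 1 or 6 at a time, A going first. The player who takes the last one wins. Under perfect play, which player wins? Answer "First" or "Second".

Mark each pile size as W (mover wins) or L (mover loses):
i:   0  1  2  3  4  5  6  7  8  9 10 11 12 13 14 15 16 17 18 19 20 21
     L  W  L  W  L  W  W  L  W  L  W  L  W  W  L  W  L  W  L  W  W  L
Position 21 is L, so the second player wins.

Second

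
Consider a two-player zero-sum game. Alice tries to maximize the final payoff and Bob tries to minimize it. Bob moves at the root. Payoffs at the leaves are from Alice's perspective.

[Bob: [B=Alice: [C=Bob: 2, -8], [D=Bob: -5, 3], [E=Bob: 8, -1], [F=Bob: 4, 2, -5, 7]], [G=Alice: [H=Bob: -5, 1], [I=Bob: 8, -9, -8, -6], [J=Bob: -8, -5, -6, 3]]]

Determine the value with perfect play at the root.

-5

C (Bob): min(2, -8) = -8
D (Bob): min(-5, 3) = -5
E (Bob): min(8, -1) = -1
F (Bob): min(4, 2, -5, 7) = -5
B (Alice): max(-8, -5, -1, -5) = -1
H (Bob): min(-5, 1) = -5
I (Bob): min(8, -9, -8, -6) = -9
J (Bob): min(-8, -5, -6, 3) = -8
G (Alice): max(-5, -9, -8) = -5
Root (Bob): min(-1, -5) = -5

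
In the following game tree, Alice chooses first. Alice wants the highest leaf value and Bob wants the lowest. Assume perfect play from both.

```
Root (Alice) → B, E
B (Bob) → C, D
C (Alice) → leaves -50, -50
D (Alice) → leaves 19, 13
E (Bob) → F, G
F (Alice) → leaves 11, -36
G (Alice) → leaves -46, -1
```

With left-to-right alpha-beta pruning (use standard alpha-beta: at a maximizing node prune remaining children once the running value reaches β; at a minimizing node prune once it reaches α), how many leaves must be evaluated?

7

C [α=-∞,β=+∞]: v=-50
D [α=-∞,β=-50]: v=19 after child 1 ≥ β → β-cutoff, skip 1
B [α=-∞,β=+∞]: v=-50
F [α=-50,β=+∞]: v=11
G [α=-50,β=11]: v=-1
E [α=-50,β=+∞]: v=-1
Root [α=-∞,β=+∞]: v=-1
Leaves evaluated: 7 of 8.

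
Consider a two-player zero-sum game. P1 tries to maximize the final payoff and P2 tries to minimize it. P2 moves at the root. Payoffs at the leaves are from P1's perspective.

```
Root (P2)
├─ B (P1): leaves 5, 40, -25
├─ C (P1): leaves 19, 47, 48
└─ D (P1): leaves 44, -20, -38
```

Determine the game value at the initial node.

40

B (P1): max(5, 40, -25) = 40
C (P1): max(19, 47, 48) = 48
D (P1): max(44, -20, -38) = 44
Root (P2): min(40, 48, 44) = 40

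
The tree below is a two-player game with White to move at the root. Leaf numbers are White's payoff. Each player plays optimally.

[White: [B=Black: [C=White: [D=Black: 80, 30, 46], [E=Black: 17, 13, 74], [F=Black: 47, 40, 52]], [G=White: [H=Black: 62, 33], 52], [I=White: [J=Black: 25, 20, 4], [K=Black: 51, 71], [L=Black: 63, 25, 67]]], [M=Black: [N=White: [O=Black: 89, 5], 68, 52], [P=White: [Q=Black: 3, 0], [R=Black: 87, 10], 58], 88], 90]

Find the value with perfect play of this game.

90

D (Black): min(80, 30, 46) = 30
E (Black): min(17, 13, 74) = 13
F (Black): min(47, 40, 52) = 40
C (White): max(30, 13, 40) = 40
H (Black): min(62, 33) = 33
G (White): max(33, 52) = 52
J (Black): min(25, 20, 4) = 4
K (Black): min(51, 71) = 51
L (Black): min(63, 25, 67) = 25
I (White): max(4, 51, 25) = 51
B (Black): min(40, 52, 51) = 40
O (Black): min(89, 5) = 5
N (White): max(5, 68, 52) = 68
Q (Black): min(3, 0) = 0
R (Black): min(87, 10) = 10
P (White): max(0, 10, 58) = 58
M (Black): min(68, 58, 88) = 58
Root (White): max(40, 58, 90) = 90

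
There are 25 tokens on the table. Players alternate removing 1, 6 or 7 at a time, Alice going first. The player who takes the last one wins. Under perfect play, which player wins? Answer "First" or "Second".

First

i:   0  1  2  3  4  5  6  7  8  9 10 11 12 13 14 15 16 17 18 19 20 21 22 23 24 25
     L  W  L  W  L  W  W  W  W  W  W  W  L  W  L  W  L  W  W  W  W  W  W  W  L  W
Position 25 is W, so the first player wins.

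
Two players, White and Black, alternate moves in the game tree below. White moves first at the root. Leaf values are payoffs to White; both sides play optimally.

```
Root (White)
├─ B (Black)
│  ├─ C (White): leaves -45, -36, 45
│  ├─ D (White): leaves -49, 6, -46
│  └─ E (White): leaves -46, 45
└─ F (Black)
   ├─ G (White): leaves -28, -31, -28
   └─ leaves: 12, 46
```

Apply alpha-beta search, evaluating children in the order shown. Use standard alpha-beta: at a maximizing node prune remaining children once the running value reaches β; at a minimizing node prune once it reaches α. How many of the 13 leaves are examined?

C [α=-∞,β=+∞]: v=45
D [α=-∞,β=45]: v=6
E [α=-∞,β=6]: v=45
B [α=-∞,β=+∞]: v=6
G [α=6,β=+∞]: v=-28
F [α=6,β=+∞]: v=-28 after child 1 ≤ α → α-cutoff, skip 2
Root [α=-∞,β=+∞]: v=6
Leaves evaluated: 11 of 13.

11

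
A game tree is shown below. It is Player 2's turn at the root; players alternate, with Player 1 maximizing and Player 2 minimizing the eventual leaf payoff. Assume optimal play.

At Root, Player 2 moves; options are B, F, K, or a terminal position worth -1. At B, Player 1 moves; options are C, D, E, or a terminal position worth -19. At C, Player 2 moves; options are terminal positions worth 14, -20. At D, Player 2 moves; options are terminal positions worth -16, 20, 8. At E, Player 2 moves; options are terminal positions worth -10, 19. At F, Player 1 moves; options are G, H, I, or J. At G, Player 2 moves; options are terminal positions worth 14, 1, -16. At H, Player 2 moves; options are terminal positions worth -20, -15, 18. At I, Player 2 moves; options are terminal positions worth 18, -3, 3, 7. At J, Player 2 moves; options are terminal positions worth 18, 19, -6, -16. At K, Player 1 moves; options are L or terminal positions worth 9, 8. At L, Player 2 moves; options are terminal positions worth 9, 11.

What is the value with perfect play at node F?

G: min(14, 1, -16) = -16
H: min(-20, -15, 18) = -20
I: min(18, -3, 3, 7) = -3
J: min(18, 19, -6, -16) = -16
F: max(-16, -20, -3, -16) = -3

-3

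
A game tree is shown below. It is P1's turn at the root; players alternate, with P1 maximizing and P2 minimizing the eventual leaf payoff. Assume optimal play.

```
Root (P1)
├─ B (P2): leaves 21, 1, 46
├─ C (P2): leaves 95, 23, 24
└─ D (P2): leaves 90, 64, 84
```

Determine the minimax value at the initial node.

B (P2): min(21, 1, 46) = 1
C (P2): min(95, 23, 24) = 23
D (P2): min(90, 64, 84) = 64
Root (P1): max(1, 23, 64) = 64

64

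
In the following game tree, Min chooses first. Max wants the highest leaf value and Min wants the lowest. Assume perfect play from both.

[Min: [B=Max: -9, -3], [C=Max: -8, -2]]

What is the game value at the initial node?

-3

B (Max): max(-9, -3) = -3
C (Max): max(-8, -2) = -2
Root (Min): min(-3, -2) = -3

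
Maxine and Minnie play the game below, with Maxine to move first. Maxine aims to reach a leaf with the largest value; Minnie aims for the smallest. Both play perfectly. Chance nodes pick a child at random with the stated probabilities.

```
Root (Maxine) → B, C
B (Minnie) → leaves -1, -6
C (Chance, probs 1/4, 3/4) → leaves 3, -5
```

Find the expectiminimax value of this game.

B (Minnie): min(-1, -6) = -6
C (Chance): 1/4·3 + 3/4·-5 = -3
Root (Maxine): max(-6, -3) = -3

-3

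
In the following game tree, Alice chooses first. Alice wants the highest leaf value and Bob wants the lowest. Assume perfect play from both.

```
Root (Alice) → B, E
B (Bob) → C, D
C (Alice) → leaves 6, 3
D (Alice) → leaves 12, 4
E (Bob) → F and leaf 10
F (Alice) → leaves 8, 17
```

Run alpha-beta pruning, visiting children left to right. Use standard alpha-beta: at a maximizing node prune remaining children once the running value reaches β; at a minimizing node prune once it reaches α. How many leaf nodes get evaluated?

6

C [α=-∞,β=+∞]: v=6
D [α=-∞,β=6]: v=12 after child 1 ≥ β → β-cutoff, skip 1
B [α=-∞,β=+∞]: v=6
F [α=6,β=+∞]: v=17
E [α=6,β=+∞]: v=10
Root [α=-∞,β=+∞]: v=10
Leaves evaluated: 6 of 7.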